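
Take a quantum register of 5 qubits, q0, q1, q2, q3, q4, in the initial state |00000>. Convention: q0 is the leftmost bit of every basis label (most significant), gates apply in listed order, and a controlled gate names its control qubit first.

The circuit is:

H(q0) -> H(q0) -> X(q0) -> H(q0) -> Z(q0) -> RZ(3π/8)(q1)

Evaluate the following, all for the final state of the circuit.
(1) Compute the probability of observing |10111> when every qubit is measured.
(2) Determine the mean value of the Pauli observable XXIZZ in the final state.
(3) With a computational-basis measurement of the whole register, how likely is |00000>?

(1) Outcome |10111> occurs with probability 0. Key observation: steps 2-5 multiply out to the identity, so the circuit reduces to the remaining gates.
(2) The expectation value of XXIZZ is 0.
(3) The probability of measuring |00000> is 1/2.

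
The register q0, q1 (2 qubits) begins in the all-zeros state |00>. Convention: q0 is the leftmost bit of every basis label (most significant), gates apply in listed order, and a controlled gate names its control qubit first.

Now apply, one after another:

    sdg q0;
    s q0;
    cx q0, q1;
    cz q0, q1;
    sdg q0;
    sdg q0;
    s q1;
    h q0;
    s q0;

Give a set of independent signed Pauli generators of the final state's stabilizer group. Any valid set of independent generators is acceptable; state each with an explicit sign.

One valid set of independent stabilizer generators is +YI, +IZ (any independent generating set of the same group is equally correct).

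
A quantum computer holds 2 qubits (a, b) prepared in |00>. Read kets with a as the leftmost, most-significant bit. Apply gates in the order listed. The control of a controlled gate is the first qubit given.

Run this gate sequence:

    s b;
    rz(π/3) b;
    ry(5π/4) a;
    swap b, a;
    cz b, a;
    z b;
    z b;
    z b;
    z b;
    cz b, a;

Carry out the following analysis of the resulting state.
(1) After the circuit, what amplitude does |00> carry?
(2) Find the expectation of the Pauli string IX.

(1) The final state's coefficient on |00> equals sqrt(2 - sqrt(2))*exp(5*I*pi/6)/2. Key observation: steps 5-10 multiply out to the identity, so the circuit reduces to the remaining gates.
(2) In the final state, IX has expectation -sqrt(2)/2.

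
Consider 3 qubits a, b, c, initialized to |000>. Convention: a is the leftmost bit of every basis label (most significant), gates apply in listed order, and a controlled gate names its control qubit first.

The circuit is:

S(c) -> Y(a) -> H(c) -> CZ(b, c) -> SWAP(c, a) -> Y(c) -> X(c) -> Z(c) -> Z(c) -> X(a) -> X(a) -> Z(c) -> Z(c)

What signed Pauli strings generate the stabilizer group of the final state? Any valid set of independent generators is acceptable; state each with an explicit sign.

The final state is stabilized by the group generated by +XII, +IZI, -IIZ; other independent generating sets are equally valid. Key observation: steps 8-13 multiply out to the identity, so the circuit reduces to the remaining gates.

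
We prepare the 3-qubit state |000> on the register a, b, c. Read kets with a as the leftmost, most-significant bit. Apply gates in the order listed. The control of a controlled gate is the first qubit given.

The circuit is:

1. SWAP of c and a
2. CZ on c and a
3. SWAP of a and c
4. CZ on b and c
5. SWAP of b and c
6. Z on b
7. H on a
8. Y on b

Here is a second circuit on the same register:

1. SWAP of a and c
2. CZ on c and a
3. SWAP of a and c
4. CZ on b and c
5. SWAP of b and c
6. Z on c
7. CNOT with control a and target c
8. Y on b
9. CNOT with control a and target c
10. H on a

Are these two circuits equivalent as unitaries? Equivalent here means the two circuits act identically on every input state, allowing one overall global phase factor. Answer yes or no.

No — the two circuits implement different unitaries, even allowing a global phase.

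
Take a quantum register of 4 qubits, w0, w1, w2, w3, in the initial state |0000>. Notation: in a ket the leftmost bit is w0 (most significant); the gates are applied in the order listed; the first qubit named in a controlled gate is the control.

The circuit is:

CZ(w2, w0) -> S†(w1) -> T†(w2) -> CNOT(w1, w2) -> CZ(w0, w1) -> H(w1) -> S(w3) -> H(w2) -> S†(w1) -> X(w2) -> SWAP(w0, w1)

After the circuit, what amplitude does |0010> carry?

The final state's coefficient on |0010> equals 1/2.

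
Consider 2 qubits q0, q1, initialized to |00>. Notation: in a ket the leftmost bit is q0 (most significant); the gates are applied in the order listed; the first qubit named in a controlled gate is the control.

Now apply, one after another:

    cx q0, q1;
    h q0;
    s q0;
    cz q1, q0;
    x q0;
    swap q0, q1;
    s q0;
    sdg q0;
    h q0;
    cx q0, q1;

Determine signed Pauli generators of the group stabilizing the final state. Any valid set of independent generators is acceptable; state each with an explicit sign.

The stabilizer group can be generated by -YZ, -ZY, among other valid generating sets.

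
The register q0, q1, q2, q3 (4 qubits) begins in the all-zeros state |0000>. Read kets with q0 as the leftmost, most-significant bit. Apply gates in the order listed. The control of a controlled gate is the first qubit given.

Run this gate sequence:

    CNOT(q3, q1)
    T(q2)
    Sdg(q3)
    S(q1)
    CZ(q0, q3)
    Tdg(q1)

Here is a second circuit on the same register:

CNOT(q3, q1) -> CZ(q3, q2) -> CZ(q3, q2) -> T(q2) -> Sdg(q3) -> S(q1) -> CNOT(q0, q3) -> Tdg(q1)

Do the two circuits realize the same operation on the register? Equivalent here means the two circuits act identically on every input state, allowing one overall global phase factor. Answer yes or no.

No, they are not equivalent — no single phase factor reconciles the two unitaries.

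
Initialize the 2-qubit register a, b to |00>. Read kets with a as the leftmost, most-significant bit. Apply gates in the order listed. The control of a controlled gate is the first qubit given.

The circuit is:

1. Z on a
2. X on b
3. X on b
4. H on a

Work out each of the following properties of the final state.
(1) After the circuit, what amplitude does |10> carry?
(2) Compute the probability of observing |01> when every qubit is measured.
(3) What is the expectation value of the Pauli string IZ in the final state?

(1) The final state's coefficient on |10> equals sqrt(2)/2. Key observation: gates 2-3 undo each other exactly, leaving only the rest of the circuit to track.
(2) The probability of measuring |01> is 0.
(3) The observable IZ averages to 1.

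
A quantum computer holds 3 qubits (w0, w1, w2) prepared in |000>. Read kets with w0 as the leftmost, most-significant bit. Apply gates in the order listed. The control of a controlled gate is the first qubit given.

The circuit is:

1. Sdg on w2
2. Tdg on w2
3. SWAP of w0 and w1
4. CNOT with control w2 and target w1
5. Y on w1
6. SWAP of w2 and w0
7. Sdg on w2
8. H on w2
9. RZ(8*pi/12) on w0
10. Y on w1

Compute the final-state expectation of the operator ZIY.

The expectation value of ZIY is 0.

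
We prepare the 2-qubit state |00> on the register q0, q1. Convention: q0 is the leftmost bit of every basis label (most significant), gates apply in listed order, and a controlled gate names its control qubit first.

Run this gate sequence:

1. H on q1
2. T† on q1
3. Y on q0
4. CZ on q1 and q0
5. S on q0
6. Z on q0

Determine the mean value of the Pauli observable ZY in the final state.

The observable ZY averages to -sqrt(2)/2.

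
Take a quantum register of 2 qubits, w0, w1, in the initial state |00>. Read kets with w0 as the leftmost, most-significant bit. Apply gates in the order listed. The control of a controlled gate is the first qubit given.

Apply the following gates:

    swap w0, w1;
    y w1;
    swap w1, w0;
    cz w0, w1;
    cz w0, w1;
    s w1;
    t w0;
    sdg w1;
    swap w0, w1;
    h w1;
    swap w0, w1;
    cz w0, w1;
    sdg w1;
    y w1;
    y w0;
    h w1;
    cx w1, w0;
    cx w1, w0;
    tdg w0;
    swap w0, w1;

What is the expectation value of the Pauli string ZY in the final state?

The expectation value of ZY is 0.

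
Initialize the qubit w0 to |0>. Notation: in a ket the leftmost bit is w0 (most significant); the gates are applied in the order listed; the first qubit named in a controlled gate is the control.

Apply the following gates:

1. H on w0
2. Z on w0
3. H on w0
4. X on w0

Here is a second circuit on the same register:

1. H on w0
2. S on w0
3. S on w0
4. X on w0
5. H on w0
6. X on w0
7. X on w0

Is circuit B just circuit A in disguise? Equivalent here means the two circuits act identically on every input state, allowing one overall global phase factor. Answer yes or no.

No: there is an input state on which the two circuits produce genuinely different outputs (not merely differing by a phase).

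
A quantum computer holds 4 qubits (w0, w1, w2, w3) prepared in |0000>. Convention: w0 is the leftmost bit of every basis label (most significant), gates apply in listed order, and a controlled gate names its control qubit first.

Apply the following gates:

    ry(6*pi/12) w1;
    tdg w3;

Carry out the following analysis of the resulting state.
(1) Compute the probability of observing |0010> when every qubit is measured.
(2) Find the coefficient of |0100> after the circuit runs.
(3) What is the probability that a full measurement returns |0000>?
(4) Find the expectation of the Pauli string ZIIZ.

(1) The probability of measuring |0010> is 0.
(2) |0100> carries amplitude sqrt(2)/2 in the final state.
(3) Outcome |0000> occurs with probability 1/2.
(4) The observable ZIIZ averages to 1.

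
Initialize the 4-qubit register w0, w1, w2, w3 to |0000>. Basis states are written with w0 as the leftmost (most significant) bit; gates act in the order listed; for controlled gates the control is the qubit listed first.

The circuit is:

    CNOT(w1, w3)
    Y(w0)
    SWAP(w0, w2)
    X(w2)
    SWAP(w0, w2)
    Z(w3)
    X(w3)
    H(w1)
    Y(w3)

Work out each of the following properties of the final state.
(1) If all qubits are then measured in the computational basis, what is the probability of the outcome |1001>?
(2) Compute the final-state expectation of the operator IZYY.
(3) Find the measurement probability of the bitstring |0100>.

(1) A full measurement returns |1001> with probability 0.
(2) In the final state, IZYY has expectation 0.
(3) The probability of measuring |0100> is 1/2.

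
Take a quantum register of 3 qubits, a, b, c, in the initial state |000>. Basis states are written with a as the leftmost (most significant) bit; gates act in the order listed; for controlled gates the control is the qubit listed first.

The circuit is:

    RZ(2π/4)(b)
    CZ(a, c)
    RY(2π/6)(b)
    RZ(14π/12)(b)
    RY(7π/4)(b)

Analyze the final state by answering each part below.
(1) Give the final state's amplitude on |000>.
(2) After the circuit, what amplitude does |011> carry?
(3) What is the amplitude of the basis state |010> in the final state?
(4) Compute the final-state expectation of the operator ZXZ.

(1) The amplitude on |000> is (sqrt(3*sqrt(2) + 6)/4 - sqrt(2 - sqrt(2))*exp(I*pi/6)/4)*exp(I*pi/6).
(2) |011> carries amplitude 0 in the final state.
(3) |010> carries amplitude (-sqrt(6 - 3*sqrt(2))/4 - sqrt(sqrt(2) + 2)*exp(I*pi/6)/4)*exp(I*pi/6) in the final state.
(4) The observable ZXZ averages to -5*sqrt(2)/8.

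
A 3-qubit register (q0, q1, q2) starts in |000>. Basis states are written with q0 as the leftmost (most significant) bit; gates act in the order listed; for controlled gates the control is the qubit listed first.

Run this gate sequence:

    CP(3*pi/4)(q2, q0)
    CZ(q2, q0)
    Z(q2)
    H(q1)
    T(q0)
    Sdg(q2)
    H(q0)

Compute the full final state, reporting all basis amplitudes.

After the circuit, the state carries amplitude 1/2 on |000>, 0 on |001>, 1/2 on |010>, 0 on |011>, 1/2 on |100>, 0 on |101>, 1/2 on |110>, 0 on |111>.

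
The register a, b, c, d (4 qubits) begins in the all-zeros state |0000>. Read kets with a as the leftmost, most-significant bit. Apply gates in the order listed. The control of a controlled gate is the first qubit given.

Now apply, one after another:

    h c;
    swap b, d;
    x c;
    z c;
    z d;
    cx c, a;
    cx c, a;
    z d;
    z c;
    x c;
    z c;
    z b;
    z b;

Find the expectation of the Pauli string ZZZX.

The expectation value of ZZZX is 0. Key observation: the block from step 4 through step 9 cancels to the identity and can be dropped.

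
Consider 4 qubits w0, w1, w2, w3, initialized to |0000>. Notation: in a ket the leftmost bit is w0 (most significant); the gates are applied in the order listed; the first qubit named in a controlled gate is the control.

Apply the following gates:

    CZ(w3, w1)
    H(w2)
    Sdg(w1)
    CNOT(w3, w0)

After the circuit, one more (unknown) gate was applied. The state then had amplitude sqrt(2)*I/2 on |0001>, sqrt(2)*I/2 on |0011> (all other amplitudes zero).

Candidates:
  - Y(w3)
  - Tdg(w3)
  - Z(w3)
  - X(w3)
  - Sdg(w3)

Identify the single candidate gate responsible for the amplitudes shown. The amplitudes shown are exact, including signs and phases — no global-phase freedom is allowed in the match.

The unique candidate consistent with the amplitudes is Y(w3).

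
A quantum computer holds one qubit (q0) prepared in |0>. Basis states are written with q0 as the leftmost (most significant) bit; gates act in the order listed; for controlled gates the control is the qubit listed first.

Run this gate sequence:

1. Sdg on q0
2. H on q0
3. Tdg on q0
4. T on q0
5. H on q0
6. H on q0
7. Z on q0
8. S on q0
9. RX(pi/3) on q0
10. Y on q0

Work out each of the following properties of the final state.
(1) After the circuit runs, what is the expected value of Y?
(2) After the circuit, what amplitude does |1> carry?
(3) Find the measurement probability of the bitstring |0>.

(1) In the final state, Y has expectation -1/2. Key observation: steps 2-5 multiply out to the identity, so the circuit reduces to the remaining gates.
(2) The amplitude on |1> is I*(-sqrt(2) + sqrt(6))/4.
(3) Outcome |0> occurs with probability sqrt(3)/4 + 1/2.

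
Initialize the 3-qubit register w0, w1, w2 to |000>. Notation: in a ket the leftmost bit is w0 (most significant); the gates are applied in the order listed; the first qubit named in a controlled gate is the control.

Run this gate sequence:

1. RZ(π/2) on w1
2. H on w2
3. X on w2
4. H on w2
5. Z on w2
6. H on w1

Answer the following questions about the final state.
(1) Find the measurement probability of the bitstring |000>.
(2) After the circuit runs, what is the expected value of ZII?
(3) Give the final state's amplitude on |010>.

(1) Outcome |000> occurs with probability 1/2. Key observation: steps 2-5 multiply out to the identity, so the circuit reduces to the remaining gates.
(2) The observable ZII averages to 1.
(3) The amplitude on |010> is -sqrt(2)*exp(3*I*pi/4)/2.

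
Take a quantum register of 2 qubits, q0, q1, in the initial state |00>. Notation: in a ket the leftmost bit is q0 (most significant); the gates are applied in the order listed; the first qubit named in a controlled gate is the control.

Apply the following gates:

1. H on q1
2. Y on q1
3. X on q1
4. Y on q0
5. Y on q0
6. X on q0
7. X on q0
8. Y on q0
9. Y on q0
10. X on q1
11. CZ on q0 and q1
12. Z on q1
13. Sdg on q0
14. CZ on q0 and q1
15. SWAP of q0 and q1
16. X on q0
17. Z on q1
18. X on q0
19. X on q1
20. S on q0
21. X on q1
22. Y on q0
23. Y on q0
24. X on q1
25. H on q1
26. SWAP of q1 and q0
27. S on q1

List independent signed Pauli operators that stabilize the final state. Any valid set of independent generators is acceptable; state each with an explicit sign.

The stabilizer group can be generated by -XI, -IX, among other valid generating sets. Key observation: steps 3-10 multiply out to the identity, so the circuit reduces to the remaining gates.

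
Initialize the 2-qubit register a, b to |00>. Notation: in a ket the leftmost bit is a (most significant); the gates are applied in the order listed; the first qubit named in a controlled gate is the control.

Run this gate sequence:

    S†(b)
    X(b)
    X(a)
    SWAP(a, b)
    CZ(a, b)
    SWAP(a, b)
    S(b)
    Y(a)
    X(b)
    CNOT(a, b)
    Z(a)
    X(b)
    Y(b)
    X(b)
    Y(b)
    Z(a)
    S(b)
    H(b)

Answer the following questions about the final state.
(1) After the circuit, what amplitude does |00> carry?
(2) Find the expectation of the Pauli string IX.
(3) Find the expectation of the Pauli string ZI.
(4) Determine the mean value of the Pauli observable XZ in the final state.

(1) The amplitude on |00> is sqrt(2)/2.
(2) In the final state, IX has expectation 1.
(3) The expectation value of ZI is 1.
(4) The observable XZ averages to 0.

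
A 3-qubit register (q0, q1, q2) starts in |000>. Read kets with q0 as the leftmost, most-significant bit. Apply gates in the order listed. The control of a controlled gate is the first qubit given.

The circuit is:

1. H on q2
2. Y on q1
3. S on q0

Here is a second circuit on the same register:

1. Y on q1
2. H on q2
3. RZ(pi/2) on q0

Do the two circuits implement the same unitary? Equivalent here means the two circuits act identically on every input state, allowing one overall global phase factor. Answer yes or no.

Yes, they are equivalent — the unitaries differ by at most a global phase.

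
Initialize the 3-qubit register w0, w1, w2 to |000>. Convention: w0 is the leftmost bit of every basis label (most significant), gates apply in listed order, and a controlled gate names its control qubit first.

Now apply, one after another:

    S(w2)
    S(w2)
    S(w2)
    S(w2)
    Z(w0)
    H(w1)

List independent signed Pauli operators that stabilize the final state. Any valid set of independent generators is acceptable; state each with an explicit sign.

The final state is stabilized by the group generated by +IXI, +ZII, +IIZ; other independent generating sets are equally valid.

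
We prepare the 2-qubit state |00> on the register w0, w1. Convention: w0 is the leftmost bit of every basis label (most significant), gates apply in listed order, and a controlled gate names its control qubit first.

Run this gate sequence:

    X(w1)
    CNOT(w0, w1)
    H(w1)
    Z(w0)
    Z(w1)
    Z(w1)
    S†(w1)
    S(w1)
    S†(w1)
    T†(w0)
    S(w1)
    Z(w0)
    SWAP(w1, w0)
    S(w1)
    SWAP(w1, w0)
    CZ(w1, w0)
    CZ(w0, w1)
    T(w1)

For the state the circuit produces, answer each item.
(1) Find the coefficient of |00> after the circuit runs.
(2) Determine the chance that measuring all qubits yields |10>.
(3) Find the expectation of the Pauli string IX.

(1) The final state's coefficient on |00> equals sqrt(2)/2.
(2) A full measurement returns |10> with probability 0.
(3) The observable IX averages to -sqrt(2)/2.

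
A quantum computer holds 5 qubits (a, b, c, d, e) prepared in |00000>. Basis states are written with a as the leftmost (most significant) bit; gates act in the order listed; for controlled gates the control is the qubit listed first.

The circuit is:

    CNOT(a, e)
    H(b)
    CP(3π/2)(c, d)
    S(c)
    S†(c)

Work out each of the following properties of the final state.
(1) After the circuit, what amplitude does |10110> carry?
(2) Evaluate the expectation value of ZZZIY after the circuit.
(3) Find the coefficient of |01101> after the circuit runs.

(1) The amplitude on |10110> is 0. Key observation: steps 4-5 multiply out to the identity, so the circuit reduces to the remaining gates.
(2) In the final state, ZZZIY has expectation 0.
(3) The amplitude on |01101> is 0.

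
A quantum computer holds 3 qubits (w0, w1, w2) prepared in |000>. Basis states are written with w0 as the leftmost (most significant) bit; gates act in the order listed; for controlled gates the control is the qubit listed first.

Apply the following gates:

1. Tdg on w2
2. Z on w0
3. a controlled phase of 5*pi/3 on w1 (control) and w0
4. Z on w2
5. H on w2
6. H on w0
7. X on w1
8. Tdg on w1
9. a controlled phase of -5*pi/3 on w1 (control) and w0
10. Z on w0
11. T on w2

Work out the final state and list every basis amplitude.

The final amplitudes are 0 on |000>, 0 on |001>, -exp(3*I*pi/4)/2 on |010>, 1/2 on |011>, 0 on |100>, 0 on |101>, -exp(I*pi/12)/2 on |110>, -exp(I*pi/3)/2 on |111>.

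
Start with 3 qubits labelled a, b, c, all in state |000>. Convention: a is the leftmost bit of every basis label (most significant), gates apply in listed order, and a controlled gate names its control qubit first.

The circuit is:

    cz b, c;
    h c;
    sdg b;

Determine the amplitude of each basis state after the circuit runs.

The final amplitudes are sqrt(2)/2 on |000>, sqrt(2)/2 on |001>, and 0 on every other basis state.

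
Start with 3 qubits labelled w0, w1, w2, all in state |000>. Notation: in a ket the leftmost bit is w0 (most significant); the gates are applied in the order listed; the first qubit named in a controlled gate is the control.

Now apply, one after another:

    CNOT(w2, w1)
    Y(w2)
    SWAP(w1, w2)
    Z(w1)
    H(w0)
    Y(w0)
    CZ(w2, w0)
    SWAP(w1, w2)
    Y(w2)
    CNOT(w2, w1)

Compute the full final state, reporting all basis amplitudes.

After the circuit, the state carries amplitude sqrt(2)*I/2 on |000>, -sqrt(2)*I/2 on |100>, and 0 on every other basis state.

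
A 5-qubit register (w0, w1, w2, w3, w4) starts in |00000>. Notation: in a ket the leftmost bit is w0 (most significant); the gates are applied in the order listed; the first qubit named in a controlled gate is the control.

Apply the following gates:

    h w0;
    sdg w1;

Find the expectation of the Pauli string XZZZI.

The expectation value of XZZZI is 1.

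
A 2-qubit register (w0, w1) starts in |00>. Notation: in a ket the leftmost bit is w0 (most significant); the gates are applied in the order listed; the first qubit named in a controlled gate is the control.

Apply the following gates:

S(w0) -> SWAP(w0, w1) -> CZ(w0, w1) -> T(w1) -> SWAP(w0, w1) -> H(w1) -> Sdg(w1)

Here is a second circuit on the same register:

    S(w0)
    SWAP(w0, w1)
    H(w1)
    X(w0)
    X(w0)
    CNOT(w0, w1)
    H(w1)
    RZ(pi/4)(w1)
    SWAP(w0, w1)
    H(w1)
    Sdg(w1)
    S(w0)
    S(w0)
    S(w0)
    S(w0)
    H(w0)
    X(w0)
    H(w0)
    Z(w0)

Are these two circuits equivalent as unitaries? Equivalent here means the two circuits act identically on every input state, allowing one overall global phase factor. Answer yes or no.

Yes: on every input state the two circuits agree up to one overall phase factor.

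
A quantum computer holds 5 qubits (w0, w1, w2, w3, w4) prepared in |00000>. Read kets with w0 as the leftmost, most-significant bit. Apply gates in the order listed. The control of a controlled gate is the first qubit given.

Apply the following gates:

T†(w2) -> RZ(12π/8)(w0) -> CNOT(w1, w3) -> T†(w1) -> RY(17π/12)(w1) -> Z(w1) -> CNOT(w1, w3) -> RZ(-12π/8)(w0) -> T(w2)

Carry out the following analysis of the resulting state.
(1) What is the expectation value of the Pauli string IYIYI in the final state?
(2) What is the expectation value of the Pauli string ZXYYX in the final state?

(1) The expectation value of IYIYI is -sqrt(6)/4 - sqrt(2)/4.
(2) In the final state, ZXYYX has expectation 0.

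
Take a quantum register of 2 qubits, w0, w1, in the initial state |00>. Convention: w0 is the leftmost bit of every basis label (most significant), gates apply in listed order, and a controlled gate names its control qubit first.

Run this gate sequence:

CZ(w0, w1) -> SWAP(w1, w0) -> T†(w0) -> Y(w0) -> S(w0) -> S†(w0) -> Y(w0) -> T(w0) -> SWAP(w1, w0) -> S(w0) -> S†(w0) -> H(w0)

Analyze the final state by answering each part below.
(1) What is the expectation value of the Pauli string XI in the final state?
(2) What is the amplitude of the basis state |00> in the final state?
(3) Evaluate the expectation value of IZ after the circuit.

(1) The observable XI averages to 1. Key observation: the block from step 2 through step 9 cancels to the identity and can be dropped.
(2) |00> carries amplitude sqrt(2)/2 in the final state.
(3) In the final state, IZ has expectation 1.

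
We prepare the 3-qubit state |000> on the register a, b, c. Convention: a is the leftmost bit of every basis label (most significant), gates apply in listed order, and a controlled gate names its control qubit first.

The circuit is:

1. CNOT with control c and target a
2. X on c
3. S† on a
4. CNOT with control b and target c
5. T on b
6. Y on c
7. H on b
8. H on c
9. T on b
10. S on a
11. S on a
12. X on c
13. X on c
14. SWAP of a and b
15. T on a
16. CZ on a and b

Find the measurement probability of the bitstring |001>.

The probability of measuring |001> is 1/4.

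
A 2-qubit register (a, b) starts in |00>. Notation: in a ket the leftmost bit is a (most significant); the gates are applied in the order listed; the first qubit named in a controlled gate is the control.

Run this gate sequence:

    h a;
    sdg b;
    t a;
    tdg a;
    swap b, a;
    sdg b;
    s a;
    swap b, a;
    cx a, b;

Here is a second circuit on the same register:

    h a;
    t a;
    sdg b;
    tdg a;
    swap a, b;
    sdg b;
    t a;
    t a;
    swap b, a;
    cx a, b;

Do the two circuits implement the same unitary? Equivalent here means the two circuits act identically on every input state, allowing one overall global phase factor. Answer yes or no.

Yes — the two circuits implement the same unitary up to a global phase.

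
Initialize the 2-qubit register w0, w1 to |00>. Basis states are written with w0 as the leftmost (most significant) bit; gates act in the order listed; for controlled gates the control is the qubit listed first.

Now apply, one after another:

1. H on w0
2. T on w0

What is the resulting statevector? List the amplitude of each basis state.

After the circuit, the state carries amplitude sqrt(2)/2 on |00>, 0 on |01>, sqrt(2)*exp(I*pi/4)/2 on |10>, 0 on |11>.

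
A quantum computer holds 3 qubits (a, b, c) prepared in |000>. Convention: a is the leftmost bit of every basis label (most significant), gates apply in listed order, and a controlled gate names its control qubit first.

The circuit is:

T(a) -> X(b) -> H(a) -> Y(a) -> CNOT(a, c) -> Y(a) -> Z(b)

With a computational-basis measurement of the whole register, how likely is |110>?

A full measurement returns |110> with probability 1/2.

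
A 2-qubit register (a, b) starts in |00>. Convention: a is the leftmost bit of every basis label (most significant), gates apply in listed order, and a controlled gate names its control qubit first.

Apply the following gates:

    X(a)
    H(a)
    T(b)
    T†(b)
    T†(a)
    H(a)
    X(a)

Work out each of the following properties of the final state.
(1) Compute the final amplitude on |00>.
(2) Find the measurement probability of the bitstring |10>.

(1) |00> carries amplitude 1/2 - exp(3*I*pi/4)/2 in the final state.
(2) Outcome |10> occurs with probability 1/2 - sqrt(2)/4.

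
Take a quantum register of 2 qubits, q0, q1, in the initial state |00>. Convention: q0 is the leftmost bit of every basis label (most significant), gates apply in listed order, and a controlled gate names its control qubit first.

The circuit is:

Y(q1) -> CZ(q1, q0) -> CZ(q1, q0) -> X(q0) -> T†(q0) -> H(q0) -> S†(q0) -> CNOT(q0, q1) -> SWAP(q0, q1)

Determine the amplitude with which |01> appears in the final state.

The amplitude on |01> is sqrt(2)*exp(3*I*pi/4)/2. Key observation: the block from step 2 through step 3 cancels to the identity and can be dropped.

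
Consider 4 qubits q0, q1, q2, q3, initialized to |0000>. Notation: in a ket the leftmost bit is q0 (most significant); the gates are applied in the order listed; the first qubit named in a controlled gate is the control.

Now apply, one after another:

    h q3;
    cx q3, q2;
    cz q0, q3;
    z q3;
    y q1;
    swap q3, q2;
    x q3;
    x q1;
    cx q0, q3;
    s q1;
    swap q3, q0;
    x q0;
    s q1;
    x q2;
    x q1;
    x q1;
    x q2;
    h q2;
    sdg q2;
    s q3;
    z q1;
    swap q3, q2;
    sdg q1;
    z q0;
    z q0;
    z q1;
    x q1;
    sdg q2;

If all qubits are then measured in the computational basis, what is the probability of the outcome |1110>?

The probability of measuring |1110> is 0. Key observation: steps 14-17 multiply out to the identity, so the circuit reduces to the remaining gates.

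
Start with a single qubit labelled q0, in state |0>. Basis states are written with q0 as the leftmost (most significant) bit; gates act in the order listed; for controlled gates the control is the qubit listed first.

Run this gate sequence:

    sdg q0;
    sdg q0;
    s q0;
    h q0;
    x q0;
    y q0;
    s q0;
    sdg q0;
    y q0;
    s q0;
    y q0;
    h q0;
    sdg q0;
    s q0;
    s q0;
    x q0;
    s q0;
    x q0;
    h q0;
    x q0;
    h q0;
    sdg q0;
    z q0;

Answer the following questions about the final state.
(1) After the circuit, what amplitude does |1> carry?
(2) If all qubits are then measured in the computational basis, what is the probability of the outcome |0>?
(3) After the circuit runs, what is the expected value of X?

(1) The final state's coefficient on |1> equals 1/2 - I/2.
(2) The probability of measuring |0> is 1/2.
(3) The observable X averages to -1.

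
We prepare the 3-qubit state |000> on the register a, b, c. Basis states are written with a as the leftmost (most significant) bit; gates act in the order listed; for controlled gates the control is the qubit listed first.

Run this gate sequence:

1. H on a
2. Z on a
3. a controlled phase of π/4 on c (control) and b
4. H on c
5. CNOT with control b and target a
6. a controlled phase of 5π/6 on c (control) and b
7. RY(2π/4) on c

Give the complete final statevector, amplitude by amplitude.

After the circuit, the state carries amplitude sqrt(2)/2 on |001>, -sqrt(2)/2 on |101>, and 0 on every other basis state.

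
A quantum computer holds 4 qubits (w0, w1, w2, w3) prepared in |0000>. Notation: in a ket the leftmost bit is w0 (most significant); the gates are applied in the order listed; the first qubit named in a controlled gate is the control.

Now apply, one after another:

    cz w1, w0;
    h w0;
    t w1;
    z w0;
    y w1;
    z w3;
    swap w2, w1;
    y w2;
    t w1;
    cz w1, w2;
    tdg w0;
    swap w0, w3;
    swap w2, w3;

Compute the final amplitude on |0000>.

The final state's coefficient on |0000> equals sqrt(2)/2.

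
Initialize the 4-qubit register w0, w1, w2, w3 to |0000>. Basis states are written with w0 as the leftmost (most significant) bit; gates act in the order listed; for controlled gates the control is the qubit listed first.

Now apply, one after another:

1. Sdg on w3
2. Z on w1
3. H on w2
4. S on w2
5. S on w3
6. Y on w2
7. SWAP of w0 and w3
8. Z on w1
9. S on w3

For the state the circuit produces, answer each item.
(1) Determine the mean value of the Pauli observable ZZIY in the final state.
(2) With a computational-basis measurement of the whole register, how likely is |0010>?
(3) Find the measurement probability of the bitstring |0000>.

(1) The observable ZZIY averages to 0.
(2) Outcome |0010> occurs with probability 1/2.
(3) The probability of measuring |0000> is 1/2.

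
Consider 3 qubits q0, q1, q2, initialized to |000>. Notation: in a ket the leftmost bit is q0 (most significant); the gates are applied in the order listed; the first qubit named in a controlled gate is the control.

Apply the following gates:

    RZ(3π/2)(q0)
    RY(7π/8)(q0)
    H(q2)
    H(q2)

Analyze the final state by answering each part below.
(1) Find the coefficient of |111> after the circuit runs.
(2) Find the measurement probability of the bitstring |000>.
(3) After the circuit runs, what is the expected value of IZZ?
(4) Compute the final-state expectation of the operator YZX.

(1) The final state's coefficient on |111> equals 0. Key observation: gates 3-4 undo each other exactly, leaving only the rest of the circuit to track.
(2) The probability of measuring |000> is cos(7*pi/16)**2.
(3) The expectation value of IZZ is 1.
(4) In the final state, YZX has expectation 0.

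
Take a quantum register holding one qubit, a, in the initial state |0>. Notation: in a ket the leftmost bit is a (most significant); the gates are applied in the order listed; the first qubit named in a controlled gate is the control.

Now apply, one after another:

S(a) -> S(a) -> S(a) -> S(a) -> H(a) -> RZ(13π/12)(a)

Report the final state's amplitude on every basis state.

After the circuit, the state carries amplitude -sqrt(2)*exp(11*I*pi/24)/2 on |0>, sqrt(2)*exp(13*I*pi/24)/2 on |1>.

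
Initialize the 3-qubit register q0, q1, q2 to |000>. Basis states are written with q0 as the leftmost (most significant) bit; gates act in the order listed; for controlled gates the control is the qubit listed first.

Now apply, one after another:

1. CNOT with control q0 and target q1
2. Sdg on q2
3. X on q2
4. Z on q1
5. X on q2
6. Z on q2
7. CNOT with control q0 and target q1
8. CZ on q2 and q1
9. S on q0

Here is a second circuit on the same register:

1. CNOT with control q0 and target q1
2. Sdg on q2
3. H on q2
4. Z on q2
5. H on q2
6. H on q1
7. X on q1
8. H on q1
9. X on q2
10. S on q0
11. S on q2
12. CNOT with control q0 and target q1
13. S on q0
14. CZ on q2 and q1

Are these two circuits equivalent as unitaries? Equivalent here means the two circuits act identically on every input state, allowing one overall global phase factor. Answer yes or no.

No — the two circuits implement different unitaries, even allowing a global phase.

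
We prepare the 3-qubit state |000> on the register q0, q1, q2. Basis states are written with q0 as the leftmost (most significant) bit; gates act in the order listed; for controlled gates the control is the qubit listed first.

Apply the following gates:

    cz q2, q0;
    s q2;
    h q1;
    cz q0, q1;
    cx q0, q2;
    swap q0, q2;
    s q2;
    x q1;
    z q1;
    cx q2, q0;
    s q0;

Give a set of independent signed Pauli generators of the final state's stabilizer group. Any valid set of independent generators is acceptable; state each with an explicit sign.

The stabilizer group can be generated by -IXI, +ZII, +IIZ, among other valid generating sets.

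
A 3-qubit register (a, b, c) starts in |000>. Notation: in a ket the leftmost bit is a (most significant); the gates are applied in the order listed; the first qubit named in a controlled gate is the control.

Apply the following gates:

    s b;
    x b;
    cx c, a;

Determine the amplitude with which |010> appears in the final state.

The amplitude on |010> is 1.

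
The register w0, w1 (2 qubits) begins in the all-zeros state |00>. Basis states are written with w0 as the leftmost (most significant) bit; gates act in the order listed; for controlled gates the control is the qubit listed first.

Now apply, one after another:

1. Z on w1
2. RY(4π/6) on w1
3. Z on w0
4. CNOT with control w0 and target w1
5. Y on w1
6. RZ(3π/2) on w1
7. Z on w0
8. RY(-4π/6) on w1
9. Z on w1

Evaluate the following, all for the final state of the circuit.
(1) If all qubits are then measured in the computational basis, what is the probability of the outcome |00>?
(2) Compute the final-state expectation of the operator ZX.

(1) The probability of measuring |00> is 3/8.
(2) The expectation value of ZX is sqrt(3)/4.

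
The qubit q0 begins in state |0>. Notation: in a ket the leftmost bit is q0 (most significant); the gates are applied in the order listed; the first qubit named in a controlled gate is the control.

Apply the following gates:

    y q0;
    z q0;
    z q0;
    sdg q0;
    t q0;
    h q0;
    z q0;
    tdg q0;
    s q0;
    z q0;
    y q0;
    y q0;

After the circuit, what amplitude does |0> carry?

The final state's coefficient on |0> equals sqrt(2)*exp(I*pi/4)/2.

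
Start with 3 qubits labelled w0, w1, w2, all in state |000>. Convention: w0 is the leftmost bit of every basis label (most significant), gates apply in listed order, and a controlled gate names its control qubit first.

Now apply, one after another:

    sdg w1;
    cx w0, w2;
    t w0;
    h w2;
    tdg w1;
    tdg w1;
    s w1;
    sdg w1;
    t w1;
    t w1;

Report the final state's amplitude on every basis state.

The resulting statevector has amplitude sqrt(2)/2 on |000>, sqrt(2)/2 on |001>, and 0 on every other basis state.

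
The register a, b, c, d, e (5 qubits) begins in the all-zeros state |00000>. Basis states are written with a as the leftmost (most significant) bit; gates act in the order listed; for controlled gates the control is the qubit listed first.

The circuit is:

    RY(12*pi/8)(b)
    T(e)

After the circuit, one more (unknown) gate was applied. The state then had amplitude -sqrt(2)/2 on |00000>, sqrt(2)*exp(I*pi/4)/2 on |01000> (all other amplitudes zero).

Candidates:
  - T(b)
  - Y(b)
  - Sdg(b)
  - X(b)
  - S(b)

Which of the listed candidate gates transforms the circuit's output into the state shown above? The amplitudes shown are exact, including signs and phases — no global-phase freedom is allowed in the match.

The unique candidate consistent with the amplitudes is T(b).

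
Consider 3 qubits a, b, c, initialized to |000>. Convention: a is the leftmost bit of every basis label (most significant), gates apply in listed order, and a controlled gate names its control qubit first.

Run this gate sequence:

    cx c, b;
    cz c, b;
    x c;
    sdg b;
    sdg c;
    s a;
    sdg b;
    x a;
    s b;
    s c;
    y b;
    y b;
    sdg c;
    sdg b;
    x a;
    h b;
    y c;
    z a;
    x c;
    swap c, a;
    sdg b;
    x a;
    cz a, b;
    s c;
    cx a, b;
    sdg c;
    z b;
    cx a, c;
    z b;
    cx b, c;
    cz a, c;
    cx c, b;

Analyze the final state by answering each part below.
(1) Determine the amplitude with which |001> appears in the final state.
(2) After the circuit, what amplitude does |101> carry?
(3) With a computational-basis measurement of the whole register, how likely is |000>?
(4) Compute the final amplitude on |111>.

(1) |001> carries amplitude sqrt(2)*I/2 in the final state. Key observation: the block from step 8 through step 15 cancels to the identity and can be dropped.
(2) |101> carries amplitude 0 in the final state.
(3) A full measurement returns |000> with probability 1/2.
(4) The final state's coefficient on |111> equals 0.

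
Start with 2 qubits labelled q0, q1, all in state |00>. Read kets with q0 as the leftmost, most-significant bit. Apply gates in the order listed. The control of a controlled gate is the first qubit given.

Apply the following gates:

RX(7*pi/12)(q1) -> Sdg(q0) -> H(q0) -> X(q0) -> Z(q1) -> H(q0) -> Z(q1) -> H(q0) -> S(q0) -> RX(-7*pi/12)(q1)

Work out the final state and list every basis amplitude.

The final amplitudes are sqrt(2)/2 on |00>, 0 on |01>, sqrt(2)*I/2 on |10>, 0 on |11>.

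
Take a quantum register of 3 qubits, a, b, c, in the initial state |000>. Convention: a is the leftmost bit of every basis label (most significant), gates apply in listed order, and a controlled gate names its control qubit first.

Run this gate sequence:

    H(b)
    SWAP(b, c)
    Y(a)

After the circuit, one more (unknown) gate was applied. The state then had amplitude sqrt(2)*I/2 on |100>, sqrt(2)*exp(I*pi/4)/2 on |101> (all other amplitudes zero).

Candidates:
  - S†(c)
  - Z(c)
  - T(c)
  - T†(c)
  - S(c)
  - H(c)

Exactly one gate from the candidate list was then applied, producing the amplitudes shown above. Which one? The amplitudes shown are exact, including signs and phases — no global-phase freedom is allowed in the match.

The unique candidate consistent with the amplitudes is T†(c).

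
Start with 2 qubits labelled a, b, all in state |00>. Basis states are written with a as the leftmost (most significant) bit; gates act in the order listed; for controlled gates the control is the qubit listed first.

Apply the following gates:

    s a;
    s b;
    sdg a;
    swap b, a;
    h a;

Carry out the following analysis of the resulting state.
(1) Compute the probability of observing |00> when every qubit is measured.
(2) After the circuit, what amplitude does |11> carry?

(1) A full measurement returns |00> with probability 1/2.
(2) The final state's coefficient on |11> equals 0.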